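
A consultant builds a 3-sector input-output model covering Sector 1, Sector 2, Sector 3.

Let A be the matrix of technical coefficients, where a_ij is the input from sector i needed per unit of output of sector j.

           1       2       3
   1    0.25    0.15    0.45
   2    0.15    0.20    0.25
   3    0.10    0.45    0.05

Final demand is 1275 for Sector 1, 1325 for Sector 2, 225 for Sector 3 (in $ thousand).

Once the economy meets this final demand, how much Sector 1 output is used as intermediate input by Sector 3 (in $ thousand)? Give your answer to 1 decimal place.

z_13 = 896.4

I − A =
  [   0.75    -0.15    -0.45]
  [  -0.15     0.80    -0.25]
  [  -0.10    -0.45     0.95]
Cofactors of I−A, C_ij = (−1)^(i+j)·(minor ij) (rows/columns in the sector order above):
  C_11 = (0.80)(0.95) − (-0.25)(-0.45) = 0.6475
  C_12 = −[(-0.15)(0.95) − (-0.25)(-0.10)] = 0.1675
  C_13 = (-0.15)(-0.45) − (0.80)(-0.10) = 0.1475
  C_21 = −[(-0.15)(0.95) − (-0.45)(-0.45)] = 0.3450
  C_22 = (0.75)(0.95) − (-0.45)(-0.10) = 0.6675
  C_23 = −[(0.75)(-0.45) − (-0.15)(-0.10)] = 0.3525
  C_31 = (-0.15)(-0.25) − (-0.45)(0.80) = 0.3975
  C_32 = −[(0.75)(-0.25) − (-0.45)(-0.15)] = 0.2550
  C_33 = (0.75)(0.80) − (-0.15)(-0.15) = 0.5775
det(I−A) = Σ_j (I−A)_1j·C_1j = (0.75)(0.6475) + (-0.15)(0.1675) + (-0.45)(0.1475) = 0.394125
adj(I−A) = Cᵀ =
  [ 0.6475   0.3450   0.3975]
  [ 0.1675   0.6675   0.2550]
  [ 0.1475   0.3525   0.5775]
(I − A)⁻¹ = adj(I−A) / det(I−A) ≈
  [   1.6429     0.8754     1.0086]
  [   0.4250     1.6936     0.6470]
  [   0.3742     0.8944     1.4653]
First solve x = (I − A)⁻¹ d = adj(I−A)·d / det(I−A); in particular x_3 = (0.1475·1275 + 0.3525·1325 + 0.5775·225) / 0.394125 = 785.0625 / 0.394125 ≈ 1991.912.
Intermediate flow from 1 to 3: z_13 = a_13 · x_3 = 0.45 × 785.0625 / 0.394125 = 353.278125 / 0.394125 ≈ 896.4.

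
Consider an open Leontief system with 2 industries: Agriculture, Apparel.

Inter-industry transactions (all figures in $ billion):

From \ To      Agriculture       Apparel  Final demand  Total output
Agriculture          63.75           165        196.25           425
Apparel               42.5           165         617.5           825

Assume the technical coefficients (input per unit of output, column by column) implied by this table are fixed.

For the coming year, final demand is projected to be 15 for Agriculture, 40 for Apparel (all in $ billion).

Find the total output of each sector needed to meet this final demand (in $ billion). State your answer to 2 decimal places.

x_1 = 30.30, x_2 = 53.79

Technical coefficients a_ij = z_ij / X_j:
  a_11 = 63.75/425 = 0.15, a_21 = 42.5/425 = 0.10
  a_12 = 165/825 = 0.20, a_22 = 165/825 = 0.20
I − A =
  [   0.85    -0.20]
  [  -0.10     0.80]
det(I−A) = (0.85)(0.80) − (-0.20)(-0.10) = 0.6600
adj(I−A) = [[0.80, 0.20], [0.10, 0.85]]
(I − A)⁻¹ = adj(I−A) / det(I−A) ≈
  [   1.2121     0.3030]
  [   0.1515     1.2879]
x = (I − A)⁻¹ d = adj(I−A)·d / det(I−A), with det(I−A) = 0.6600:
  x_1 = (0.80·15 + 0.20·40) / 0.6600 = 20.00 / 0.6600 ≈ 30.30
  x_2 = (0.10·15 + 0.85·40) / 0.6600 = 35.50 / 0.6600 ≈ 53.79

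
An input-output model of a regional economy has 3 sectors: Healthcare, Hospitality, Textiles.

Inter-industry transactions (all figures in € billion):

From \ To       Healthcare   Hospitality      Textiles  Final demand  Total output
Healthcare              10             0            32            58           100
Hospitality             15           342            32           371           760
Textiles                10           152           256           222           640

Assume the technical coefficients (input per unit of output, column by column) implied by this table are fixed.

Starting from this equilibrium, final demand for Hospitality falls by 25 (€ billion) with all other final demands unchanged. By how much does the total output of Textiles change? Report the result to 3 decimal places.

Technical coefficients a_ij = z_ij / X_j:
  a_11 = 10/100 = 0.10, a_21 = 15/100 = 0.15, a_31 = 10/100 = 0.10
  a_12 = 0/760 = 0.00, a_22 = 342/760 = 0.45, a_32 = 152/760 = 0.20
  a_13 = 32/640 = 0.05, a_23 = 32/640 = 0.05, a_33 = 256/640 = 0.40
I − A =
  [   0.90     0.00    -0.05]
  [  -0.15     0.55    -0.05]
  [  -0.10    -0.20     0.60]
Cofactors of I−A, C_ij = (−1)^(i+j)·(minor ij) (rows/columns in the sector order above):
  C_11 = (0.55)(0.60) − (-0.05)(-0.20) = 0.3200
  C_12 = −[(-0.15)(0.60) − (-0.05)(-0.10)] = 0.0950
  C_13 = (-0.15)(-0.20) − (0.55)(-0.10) = 0.0850
  C_21 = −[(0.00)(0.60) − (-0.05)(-0.20)] = 0.0100
  C_22 = (0.90)(0.60) − (-0.05)(-0.10) = 0.5350
  C_23 = −[(0.90)(-0.20) − (0.00)(-0.10)] = 0.1800
  C_31 = (0.00)(-0.05) − (-0.05)(0.55) = 0.0275
  C_32 = −[(0.90)(-0.05) − (-0.05)(-0.15)] = 0.0525
  C_33 = (0.90)(0.55) − (0.00)(-0.15) = 0.4950
det(I−A) = Σ_j (I−A)_1j·C_1j = (0.90)(0.3200) + (0.00)(0.0950) + (-0.05)(0.0850) = 0.28375
adj(I−A) = Cᵀ =
  [ 0.3200   0.0100   0.0275]
  [ 0.0950   0.5350   0.0525]
  [ 0.0850   0.1800   0.4950]
(I − A)⁻¹ = adj(I−A) / det(I−A) ≈
  [   1.1278     0.0352     0.0969]
  [   0.3348     1.8855     0.1850]
  [   0.2996     0.6344     1.7445]
Δx = (I − A)⁻¹ Δd with Δd having -25 in the Hospitality component and 0 elsewhere.
So Δx_3 = L_32 · (-25), where L_32 = adj(I−A)_32 / det(I−A) = 0.1800 / 0.28375.
Δx_3 = 0.1800 × (-25) / 0.28375 = -4.50 / 0.28375 ≈ -15.859.

Δx_3 = -15.859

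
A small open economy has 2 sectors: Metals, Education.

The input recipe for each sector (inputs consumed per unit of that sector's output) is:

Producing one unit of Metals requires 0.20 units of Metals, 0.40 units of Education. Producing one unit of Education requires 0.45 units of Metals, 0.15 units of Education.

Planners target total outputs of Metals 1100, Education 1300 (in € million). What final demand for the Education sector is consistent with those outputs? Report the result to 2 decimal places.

d_E = 665.00

I − A =
  [   0.80    -0.45]
  [  -0.40     0.85]
d = (I − A) x:
  d_M = (+0.80)·1100 + (-0.45)·1300 = 295.00
  d_E = (-0.40)·1100 + (+0.85)·1300 = 665.00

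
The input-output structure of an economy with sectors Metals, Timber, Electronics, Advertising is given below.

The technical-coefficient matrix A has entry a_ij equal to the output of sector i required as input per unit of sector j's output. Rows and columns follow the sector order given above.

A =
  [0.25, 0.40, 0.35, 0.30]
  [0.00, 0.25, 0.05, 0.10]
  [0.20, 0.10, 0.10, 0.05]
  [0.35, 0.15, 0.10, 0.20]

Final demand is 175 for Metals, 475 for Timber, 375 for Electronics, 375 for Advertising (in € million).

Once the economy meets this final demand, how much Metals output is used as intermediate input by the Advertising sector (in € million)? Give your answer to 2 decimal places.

I − A =
  [   0.75    -0.40    -0.35    -0.30]
  [   0.00     0.75    -0.05    -0.10]
  [  -0.20    -0.10     0.90    -0.05]
  [  -0.35    -0.15    -0.10     0.80]
Compute the cofactors C_ij = (−1)^(i+j)·(3×3 minor ij) of I−A; the adjugate is their transpose:
adj(I−A) = Cᵀ =
  [ 0.517375   0.360125   0.249500   0.254625]
  [ 0.042375   0.373625   0.044500   0.065375]
  [ 0.133625   0.135125   0.346000   0.088625]
  [ 0.251000   0.244500   0.160750   0.446000]
det(I−A) = Σ_j (I−A)_1j·C_1j = (0.75)(0.517375) + (-0.40)(0.042375) + (-0.35)(0.133625) + (-0.30)(0.251000) = 0.2490125
(I − A)⁻¹ = adj(I−A) / det(I−A) ≈
  [   2.0777     1.4462     1.0020     1.0225]
  [   0.1702     1.5004     0.1787     0.2625]
  [   0.5366     0.5426     1.3895     0.3559]
  [   1.0080     0.9819     0.6455     1.7911]
First solve x = (I − A)⁻¹ d = adj(I−A)·d / det(I−A); in particular x_4 = (0.251000·175 + 0.244500·475 + 0.160750·375 + 0.446000·375) / 0.2490125 = 387.59375 / 0.2490125 ≈ 1556.5233.
Intermediate flow from 1 to 4: z_14 = a_14 · x_4 = 0.30 × 387.59375 / 0.2490125 = 116.278125 / 0.2490125 ≈ 466.96.

z_14 = 466.96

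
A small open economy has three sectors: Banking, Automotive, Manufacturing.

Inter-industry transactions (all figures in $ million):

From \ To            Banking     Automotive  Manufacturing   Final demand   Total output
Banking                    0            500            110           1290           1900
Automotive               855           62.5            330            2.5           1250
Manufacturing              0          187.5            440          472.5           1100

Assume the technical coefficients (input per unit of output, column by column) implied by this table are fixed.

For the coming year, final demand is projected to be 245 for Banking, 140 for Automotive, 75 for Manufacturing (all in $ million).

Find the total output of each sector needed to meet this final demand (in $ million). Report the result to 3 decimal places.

x_B = 439.854, x_A = 429.068, x_M = 232.267

Technical coefficients a_ij = z_ij / X_j:
  a_BB = 0/1900 = 0.00, a_AB = 855/1900 = 0.45, a_MB = 0/1900 = 0.00
  a_BA = 500/1250 = 0.40, a_AA = 62.5/1250 = 0.05, a_MA = 187.5/1250 = 0.15
  a_BM = 110/1100 = 0.10, a_AM = 330/1100 = 0.30, a_MM = 440/1100 = 0.40
I − A =
  [   1.00    -0.40    -0.10]
  [  -0.45     0.95    -0.30]
  [   0.00    -0.15     0.60]
Cofactors of I−A, C_ij = (−1)^(i+j)·(minor ij) (rows/columns in the sector order above):
  C_11 = (0.95)(0.60) − (-0.30)(-0.15) = 0.5250
  C_12 = −[(-0.45)(0.60) − (-0.30)(0.00)] = 0.2700
  C_13 = (-0.45)(-0.15) − (0.95)(0.00) = 0.0675
  C_21 = −[(-0.40)(0.60) − (-0.10)(-0.15)] = 0.2550
  C_22 = (1.00)(0.60) − (-0.10)(0.00) = 0.6000
  C_23 = −[(1.00)(-0.15) − (-0.40)(0.00)] = 0.1500
  C_31 = (-0.40)(-0.30) − (-0.10)(0.95) = 0.2150
  C_32 = −[(1.00)(-0.30) − (-0.10)(-0.45)] = 0.3450
  C_33 = (1.00)(0.95) − (-0.40)(-0.45) = 0.7700
det(I−A) = Σ_j (I−A)_1j·C_1j = (1.00)(0.5250) + (-0.40)(0.2700) + (-0.10)(0.0675) = 0.41025
adj(I−A) = Cᵀ =
  [ 0.5250   0.2550   0.2150]
  [ 0.2700   0.6000   0.3450]
  [ 0.0675   0.1500   0.7700]
(I − A)⁻¹ = adj(I−A) / det(I−A) ≈
  [   1.2797     0.6216     0.5241]
  [   0.6581     1.4625     0.8410]
  [   0.1645     0.3656     1.8769]
x = (I − A)⁻¹ d = adj(I−A)·d / det(I−A), with det(I−A) = 0.41025:
  x_B = (0.5250·245 + 0.2550·140 + 0.2150·75) / 0.41025 = 180.45 / 0.41025 ≈ 439.854
  x_A = (0.2700·245 + 0.6000·140 + 0.3450·75) / 0.41025 = 176.025 / 0.41025 ≈ 429.068
  x_M = (0.0675·245 + 0.1500·140 + 0.7700·75) / 0.41025 = 95.2875 / 0.41025 ≈ 232.267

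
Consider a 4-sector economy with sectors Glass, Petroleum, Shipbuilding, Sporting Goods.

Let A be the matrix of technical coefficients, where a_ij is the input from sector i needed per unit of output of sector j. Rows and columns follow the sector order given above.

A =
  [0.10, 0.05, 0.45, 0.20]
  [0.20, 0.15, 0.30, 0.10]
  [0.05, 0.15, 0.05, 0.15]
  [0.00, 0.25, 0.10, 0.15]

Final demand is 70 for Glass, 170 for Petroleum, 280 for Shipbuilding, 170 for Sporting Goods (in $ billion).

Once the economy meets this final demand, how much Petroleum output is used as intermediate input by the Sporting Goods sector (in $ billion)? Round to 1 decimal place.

z_24 = 40.5

I − A =
  [   0.90    -0.05    -0.45    -0.20]
  [  -0.20     0.85    -0.30    -0.10]
  [  -0.05    -0.15     0.95    -0.15]
  [   0.00    -0.25    -0.10     0.85]
Compute the cofactors C_ij = (−1)^(i+j)·(3×3 minor ij) of I−A; the adjugate is their transpose:
adj(I−A) = Cᵀ =
  [ 0.598875   0.164375   0.359125   0.223625]
  [ 0.171750   0.693125   0.319000   0.178250]
  [ 0.067875   0.153125   0.609250   0.141500]
  [ 0.058500   0.221875   0.165500   0.643375]
det(I−A) = Σ_j (I−A)_1j·C_1j = (0.90)(0.598875) + (-0.05)(0.171750) + (-0.45)(0.067875) + (-0.20)(0.058500) = 0.48815625
(I − A)⁻¹ = adj(I−A) / det(I−A) ≈
  [   1.2268     0.3367     0.7357     0.4581]
  [   0.3518     1.4199     0.6535     0.3651]
  [   0.1390     0.3137     1.2481     0.2899]
  [   0.1198     0.4545     0.3390     1.3180]
First solve x = (I − A)⁻¹ d = adj(I−A)·d / det(I−A); in particular x_4 = (0.058500·70 + 0.221875·170 + 0.165500·280 + 0.643375·170) / 0.48815625 = 197.5275 / 0.48815625 ≈ 404.640.
Intermediate flow from 2 to 4: z_24 = a_24 · x_4 = 0.10 × 197.5275 / 0.48815625 = 19.75275 / 0.48815625 ≈ 40.5.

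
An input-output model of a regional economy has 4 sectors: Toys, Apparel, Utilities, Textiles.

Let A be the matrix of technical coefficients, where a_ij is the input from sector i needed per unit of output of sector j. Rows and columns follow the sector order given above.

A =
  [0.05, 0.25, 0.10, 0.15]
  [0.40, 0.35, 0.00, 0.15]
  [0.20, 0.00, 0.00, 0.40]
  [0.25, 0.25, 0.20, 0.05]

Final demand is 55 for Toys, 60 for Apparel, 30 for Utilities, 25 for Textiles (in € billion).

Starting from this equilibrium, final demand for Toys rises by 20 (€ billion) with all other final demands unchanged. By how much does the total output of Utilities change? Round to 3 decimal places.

I − A =
  [   0.95    -0.25    -0.10    -0.15]
  [  -0.40     0.65     0.00    -0.15]
  [  -0.20     0.00     1.00    -0.40]
  [  -0.25    -0.25    -0.20     0.95]
Compute the cofactors C_ij = (−1)^(i+j)·(3×3 minor ij) of I−A; the adjugate is their transpose:
adj(I−A) = Cᵀ =
  [ 0.52800   0.26500   0.08500   0.16100]
  [ 0.39150   0.75400   0.08225   0.21550]
  [ 0.22100   0.17500   0.40725   0.23400]
  [ 0.28850   0.30500   0.12975   0.50450]
det(I−A) = Σ_j (I−A)_1j·C_1j = (0.95)(0.52800) + (-0.25)(0.39150) + (-0.10)(0.22100) + (-0.15)(0.28850) = 0.33835
(I − A)⁻¹ = adj(I−A) / det(I−A) ≈
  [   1.5605     0.7832     0.2512     0.4758]
  [   1.1571     2.2285     0.2431     0.6369]
  [   0.6532     0.5172     1.2036     0.6916]
  [   0.8527     0.9014     0.3835     1.4911]
Δx = (I − A)⁻¹ Δd with Δd having +20 in the Toys component and 0 elsewhere.
So Δx_3 = L_31 · (+20), where L_31 = adj(I−A)_31 / det(I−A) = 0.22100 / 0.33835.
Δx_3 = 0.22100 × (+20) / 0.33835 = 4.42 / 0.33835 ≈ 13.063.

Δx_3 = 13.063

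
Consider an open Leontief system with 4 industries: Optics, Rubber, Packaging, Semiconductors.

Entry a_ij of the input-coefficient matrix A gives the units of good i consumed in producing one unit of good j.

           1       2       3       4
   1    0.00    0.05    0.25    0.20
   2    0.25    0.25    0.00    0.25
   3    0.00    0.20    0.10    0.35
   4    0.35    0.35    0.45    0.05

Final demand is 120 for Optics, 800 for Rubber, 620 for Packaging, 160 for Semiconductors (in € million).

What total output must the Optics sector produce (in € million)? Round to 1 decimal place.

I − A =
  [   1.00    -0.05    -0.25    -0.20]
  [  -0.25     0.75     0.00    -0.25]
  [   0.00    -0.20     0.90    -0.35]
  [  -0.35    -0.35    -0.45     0.95]
Compute the cofactors C_ij = (−1)^(i+j)·(3×3 minor ij) of I−A; the adjugate is their transpose:
adj(I−A) = Cᵀ =
  [ 0.421875   0.194000   0.229375   0.224375]
  [ 0.253125   0.603875   0.216250   0.291875]
  [ 0.187500   0.304625   0.538750   0.318125]
  [ 0.337500   0.438250   0.419375   0.651250]
det(I−A) = Σ_j (I−A)_1j·C_1j = (1.00)(0.421875) + (-0.05)(0.253125) + (-0.25)(0.187500) + (-0.20)(0.337500) = 0.29484375
(I − A)⁻¹ = adj(I−A) / det(I−A) ≈
  [   1.4308     0.6580     0.7780     0.7610]
  [   0.8585     2.0481     0.7334     0.9899]
  [   0.6359     1.0332     1.8272     1.0790]
  [   1.1447     1.4864     1.4224     2.2088]
x = (I − A)⁻¹ d = adj(I−A)·d / det(I−A), with det(I−A) = 0.29484375:
  x_1 = (0.421875·120 + 0.194000·800 + 0.229375·620 + 0.224375·160) / 0.29484375 = 383.9375 / 0.29484375 ≈ 1302.2
  x_2 = (0.253125·120 + 0.603875·800 + 0.216250·620 + 0.291875·160) / 0.29484375 = 694.25 / 0.29484375 ≈ 2354.6
  x_3 = (0.187500·120 + 0.304625·800 + 0.538750·620 + 0.318125·160) / 0.29484375 = 651.125 / 0.29484375 ≈ 2208.4
  x_4 = (0.337500·120 + 0.438250·800 + 0.419375·620 + 0.651250·160) / 0.29484375 = 755.3125 / 0.29484375 ≈ 2561.7

x_1 = 1302.2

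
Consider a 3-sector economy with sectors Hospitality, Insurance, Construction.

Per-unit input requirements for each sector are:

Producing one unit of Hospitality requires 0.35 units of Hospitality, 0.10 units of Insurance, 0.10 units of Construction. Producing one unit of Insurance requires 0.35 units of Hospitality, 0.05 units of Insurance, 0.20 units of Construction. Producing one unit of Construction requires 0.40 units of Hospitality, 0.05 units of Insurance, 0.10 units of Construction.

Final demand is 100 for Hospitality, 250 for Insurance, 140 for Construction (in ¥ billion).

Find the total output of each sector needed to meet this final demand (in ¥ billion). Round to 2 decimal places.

I − A =
  [   0.65    -0.35    -0.40]
  [  -0.10     0.95    -0.05]
  [  -0.10    -0.20     0.90]
Cofactors of I−A, C_ij = (−1)^(i+j)·(minor ij) (rows/columns in the sector order above):
  C_11 = (0.95)(0.90) − (-0.05)(-0.20) = 0.8450
  C_12 = −[(-0.10)(0.90) − (-0.05)(-0.10)] = 0.0950
  C_13 = (-0.10)(-0.20) − (0.95)(-0.10) = 0.1150
  C_21 = −[(-0.35)(0.90) − (-0.40)(-0.20)] = 0.3950
  C_22 = (0.65)(0.90) − (-0.40)(-0.10) = 0.5450
  C_23 = −[(0.65)(-0.20) − (-0.35)(-0.10)] = 0.1650
  C_31 = (-0.35)(-0.05) − (-0.40)(0.95) = 0.3975
  C_32 = −[(0.65)(-0.05) − (-0.40)(-0.10)] = 0.0725
  C_33 = (0.65)(0.95) − (-0.35)(-0.10) = 0.5825
det(I−A) = Σ_j (I−A)_1j·C_1j = (0.65)(0.8450) + (-0.35)(0.0950) + (-0.40)(0.1150) = 0.4700
adj(I−A) = Cᵀ =
  [ 0.8450   0.3950   0.3975]
  [ 0.0950   0.5450   0.0725]
  [ 0.1150   0.1650   0.5825]
(I − A)⁻¹ = adj(I−A) / det(I−A) ≈
  [   1.7979     0.8404     0.8457]
  [   0.2021     1.1596     0.1543]
  [   0.2447     0.3511     1.2394]
x = (I − A)⁻¹ d = adj(I−A)·d / det(I−A), with det(I−A) = 0.4700:
  x_H = (0.8450·100 + 0.3950·250 + 0.3975·140) / 0.4700 = 238.90 / 0.4700 ≈ 508.30
  x_I = (0.0950·100 + 0.5450·250 + 0.0725·140) / 0.4700 = 155.90 / 0.4700 ≈ 331.70
  x_C = (0.1150·100 + 0.1650·250 + 0.5825·140) / 0.4700 = 134.30 / 0.4700 ≈ 285.74

x_H = 508.30, x_I = 331.70, x_C = 285.74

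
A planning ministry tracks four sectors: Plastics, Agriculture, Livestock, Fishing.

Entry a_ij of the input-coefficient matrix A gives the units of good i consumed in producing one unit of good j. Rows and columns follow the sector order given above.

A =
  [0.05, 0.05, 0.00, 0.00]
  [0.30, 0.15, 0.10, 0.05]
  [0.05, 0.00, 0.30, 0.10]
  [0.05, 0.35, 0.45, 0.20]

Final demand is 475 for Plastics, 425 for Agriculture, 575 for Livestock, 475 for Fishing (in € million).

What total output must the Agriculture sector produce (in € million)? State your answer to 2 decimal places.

I − A =
  [   0.95    -0.05     0.00     0.00]
  [  -0.30     0.85    -0.10    -0.05]
  [  -0.05     0.00     0.70    -0.10]
  [  -0.05    -0.35    -0.45     0.80]
Compute the cofactors C_ij = (−1)^(i+j)·(3×3 minor ij) of I−A; the adjugate is their transpose:
adj(I−A) = Cᵀ =
  [ 0.422000   0.025750   0.005125   0.002250]
  [ 0.161875   0.489250   0.097375   0.042750]
  [ 0.047875   0.035500   0.617250   0.079375]
  [ 0.124125   0.235625   0.390125   0.554500]
det(I−A) = Σ_j (I−A)_1j·C_1j = (0.95)(0.422000) + (-0.05)(0.161875) + (0.00)(0.047875) + (0.00)(0.124125) = 0.39280625
(I − A)⁻¹ = adj(I−A) / det(I−A) ≈
  [   1.0743     0.0656     0.0130     0.0057]
  [   0.4121     1.2455     0.2479     0.1088]
  [   0.1219     0.0904     1.5714     0.2021]
  [   0.3160     0.5999     0.9932     1.4116]
x = (I − A)⁻¹ d = adj(I−A)·d / det(I−A), with det(I−A) = 0.39280625:
  x_1 = (0.422000·475 + 0.025750·425 + 0.005125·575 + 0.002250·475) / 0.39280625 = 215.409375 / 0.39280625 ≈ 548.39
  x_2 = (0.161875·475 + 0.489250·425 + 0.097375·575 + 0.042750·475) / 0.39280625 = 361.11875 / 0.39280625 ≈ 919.33
  x_3 = (0.047875·475 + 0.035500·425 + 0.617250·575 + 0.079375·475) / 0.39280625 = 430.45 / 0.39280625 ≈ 1095.83
  x_4 = (0.124125·475 + 0.235625·425 + 0.390125·575 + 0.554500·475) / 0.39280625 = 646.809375 / 0.39280625 ≈ 1646.64

x_2 = 919.33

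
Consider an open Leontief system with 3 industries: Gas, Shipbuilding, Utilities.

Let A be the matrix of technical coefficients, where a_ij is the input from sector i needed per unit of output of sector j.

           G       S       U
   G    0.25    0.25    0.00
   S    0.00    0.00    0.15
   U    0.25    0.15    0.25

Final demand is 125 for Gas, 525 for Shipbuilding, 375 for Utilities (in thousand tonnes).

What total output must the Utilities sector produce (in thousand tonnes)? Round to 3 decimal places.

I − A =
  [   0.75    -0.25     0.00]
  [   0.00     1.00    -0.15]
  [  -0.25    -0.15     0.75]
Cofactors of I−A, C_ij = (−1)^(i+j)·(minor ij) (rows/columns in the sector order above):
  C_11 = (1.00)(0.75) − (-0.15)(-0.15) = 0.7275
  C_12 = −[(0.00)(0.75) − (-0.15)(-0.25)] = 0.0375
  C_13 = (0.00)(-0.15) − (1.00)(-0.25) = 0.2500
  C_21 = −[(-0.25)(0.75) − (0.00)(-0.15)] = 0.1875
  C_22 = (0.75)(0.75) − (0.00)(-0.25) = 0.5625
  C_23 = −[(0.75)(-0.15) − (-0.25)(-0.25)] = 0.1750
  C_31 = (-0.25)(-0.15) − (0.00)(1.00) = 0.0375
  C_32 = −[(0.75)(-0.15) − (0.00)(0.00)] = 0.1125
  C_33 = (0.75)(1.00) − (-0.25)(0.00) = 0.7500
det(I−A) = Σ_j (I−A)_1j·C_1j = (0.75)(0.7275) + (-0.25)(0.0375) + (0.00)(0.2500) = 0.53625
adj(I−A) = Cᵀ =
  [ 0.7275   0.1875   0.0375]
  [ 0.0375   0.5625   0.1125]
  [ 0.2500   0.1750   0.7500]
(I − A)⁻¹ = adj(I−A) / det(I−A) ≈
  [   1.3566     0.3497     0.0699]
  [   0.0699     1.0490     0.2098]
  [   0.4662     0.3263     1.3986]
x = (I − A)⁻¹ d = adj(I−A)·d / det(I−A), with det(I−A) = 0.53625:
  x_G = (0.7275·125 + 0.1875·525 + 0.0375·375) / 0.53625 = 203.4375 / 0.53625 ≈ 379.371
  x_S = (0.0375·125 + 0.5625·525 + 0.1125·375) / 0.53625 = 342.1875 / 0.53625 ≈ 638.112
  x_U = (0.2500·125 + 0.1750·525 + 0.7500·375) / 0.53625 = 404.375 / 0.53625 ≈ 754.079

x_U = 754.079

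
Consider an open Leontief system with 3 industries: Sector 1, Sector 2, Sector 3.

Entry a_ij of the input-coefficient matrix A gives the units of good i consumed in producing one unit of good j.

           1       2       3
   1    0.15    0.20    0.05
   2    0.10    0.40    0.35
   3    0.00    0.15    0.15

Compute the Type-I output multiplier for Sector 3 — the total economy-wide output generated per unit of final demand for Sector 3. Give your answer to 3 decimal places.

m_3 = 2.405

I − A =
  [   0.85    -0.20    -0.05]
  [  -0.10     0.60    -0.35]
  [   0.00    -0.15     0.85]
Cofactors of I−A, C_ij = (−1)^(i+j)·(minor ij) (rows/columns in the sector order above):
  C_11 = (0.60)(0.85) − (-0.35)(-0.15) = 0.4575
  C_12 = −[(-0.10)(0.85) − (-0.35)(0.00)] = 0.0850
  C_13 = (-0.10)(-0.15) − (0.60)(0.00) = 0.0150
  C_21 = −[(-0.20)(0.85) − (-0.05)(-0.15)] = 0.1775
  C_22 = (0.85)(0.85) − (-0.05)(0.00) = 0.7225
  C_23 = −[(0.85)(-0.15) − (-0.20)(0.00)] = 0.1275
  C_31 = (-0.20)(-0.35) − (-0.05)(0.60) = 0.1000
  C_32 = −[(0.85)(-0.35) − (-0.05)(-0.10)] = 0.3025
  C_33 = (0.85)(0.60) − (-0.20)(-0.10) = 0.4900
det(I−A) = Σ_j (I−A)_1j·C_1j = (0.85)(0.4575) + (-0.20)(0.0850) + (-0.05)(0.0150) = 0.371125
adj(I−A) = Cᵀ =
  [ 0.4575   0.1775   0.1000]
  [ 0.0850   0.7225   0.3025]
  [ 0.0150   0.1275   0.4900]
(I − A)⁻¹ = adj(I−A) / det(I−A) ≈
  [   1.2327     0.4783     0.2695]
  [   0.2290     1.9468     0.8151]
  [   0.0404     0.3436     1.3203]
The output multiplier for sector j is the column-j sum of the Leontief inverse (I − A)⁻¹ = adj(I−A) / det(I−A).
Column 3 of adj(I−A): (0.1000, 0.3025, 0.4900); det(I−A) = 0.371125.
m_3 = (0.1000 + 0.3025 + 0.4900) / 0.371125 = 0.8925 / 0.371125 ≈ 2.405.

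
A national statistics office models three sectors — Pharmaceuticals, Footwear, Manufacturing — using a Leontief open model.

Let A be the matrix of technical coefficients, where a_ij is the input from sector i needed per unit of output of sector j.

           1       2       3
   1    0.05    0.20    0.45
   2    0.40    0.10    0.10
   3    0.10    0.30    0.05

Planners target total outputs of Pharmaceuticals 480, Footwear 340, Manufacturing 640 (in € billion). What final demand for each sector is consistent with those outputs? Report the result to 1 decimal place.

d_1 = 100.0, d_2 = 50.0, d_3 = 458.0

I − A =
  [   0.95    -0.20    -0.45]
  [  -0.40     0.90    -0.10]
  [  -0.10    -0.30     0.95]
d = (I − A) x:
  d_1 = (+0.95)·480 + (-0.20)·340 + (-0.45)·640 = 100.0
  d_2 = (-0.40)·480 + (+0.90)·340 + (-0.10)·640 = 50.0
  d_3 = (-0.10)·480 + (-0.30)·340 + (+0.95)·640 = 458.0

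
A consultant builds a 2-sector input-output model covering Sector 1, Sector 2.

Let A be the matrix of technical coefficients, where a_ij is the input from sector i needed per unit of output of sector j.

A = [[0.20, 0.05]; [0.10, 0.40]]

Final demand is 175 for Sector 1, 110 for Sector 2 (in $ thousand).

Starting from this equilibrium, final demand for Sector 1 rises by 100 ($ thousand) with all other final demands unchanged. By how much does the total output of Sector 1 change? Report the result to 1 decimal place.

Δx_1 = 126.3

I − A =
  [   0.80    -0.05]
  [  -0.10     0.60]
det(I−A) = (0.80)(0.60) − (-0.05)(-0.10) = 0.4750
adj(I−A) = [[0.60, 0.05], [0.10, 0.80]]
(I − A)⁻¹ = adj(I−A) / det(I−A) ≈
  [   1.2632     0.1053]
  [   0.2105     1.6842]
Δx = (I − A)⁻¹ Δd with Δd having +100 in the Sector 1 component and 0 elsewhere.
So Δx_1 = L_11 · (+100), where L_11 = adj(I−A)_11 / det(I−A) = 0.60 / 0.4750.
Δx_1 = 0.60 × (+100) / 0.4750 = 60.00 / 0.4750 ≈ 126.3.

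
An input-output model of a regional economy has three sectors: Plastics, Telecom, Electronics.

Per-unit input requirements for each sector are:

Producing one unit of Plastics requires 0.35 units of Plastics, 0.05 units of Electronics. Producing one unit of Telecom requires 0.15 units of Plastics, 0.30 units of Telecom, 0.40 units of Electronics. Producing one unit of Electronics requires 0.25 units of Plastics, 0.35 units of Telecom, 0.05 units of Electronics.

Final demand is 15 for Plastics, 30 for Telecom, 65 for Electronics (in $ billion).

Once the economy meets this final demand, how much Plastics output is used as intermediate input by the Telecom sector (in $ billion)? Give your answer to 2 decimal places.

I − A =
  [   0.65    -0.15    -0.25]
  [   0.00     0.70    -0.35]
  [  -0.05    -0.40     0.95]
Cofactors of I−A, C_ij = (−1)^(i+j)·(minor ij) (rows/columns in the sector order above):
  C_11 = (0.70)(0.95) − (-0.35)(-0.40) = 0.5250
  C_12 = −[(0.00)(0.95) − (-0.35)(-0.05)] = 0.0175
  C_13 = (0.00)(-0.40) − (0.70)(-0.05) = 0.0350
  C_21 = −[(-0.15)(0.95) − (-0.25)(-0.40)] = 0.2425
  C_22 = (0.65)(0.95) − (-0.25)(-0.05) = 0.6050
  C_23 = −[(0.65)(-0.40) − (-0.15)(-0.05)] = 0.2675
  C_31 = (-0.15)(-0.35) − (-0.25)(0.70) = 0.2275
  C_32 = −[(0.65)(-0.35) − (-0.25)(0.00)] = 0.2275
  C_33 = (0.65)(0.70) − (-0.15)(0.00) = 0.4550
det(I−A) = Σ_j (I−A)_1j·C_1j = (0.65)(0.5250) + (-0.15)(0.0175) + (-0.25)(0.0350) = 0.329875
adj(I−A) = Cᵀ =
  [ 0.5250   0.2425   0.2275]
  [ 0.0175   0.6050   0.2275]
  [ 0.0350   0.2675   0.4550]
(I − A)⁻¹ = adj(I−A) / det(I−A) ≈
  [   1.5915     0.7351     0.6897]
  [   0.0531     1.8340     0.6897]
  [   0.1061     0.8109     1.3793]
First solve x = (I − A)⁻¹ d = adj(I−A)·d / det(I−A); in particular x_T = (0.0175·15 + 0.6050·30 + 0.2275·65) / 0.329875 = 33.20 / 0.329875 ≈ 100.6442.
Intermediate flow from P to T: z_PT = a_PT · x_T = 0.15 × 33.20 / 0.329875 = 4.98 / 0.329875 ≈ 15.10.

z_PT = 15.10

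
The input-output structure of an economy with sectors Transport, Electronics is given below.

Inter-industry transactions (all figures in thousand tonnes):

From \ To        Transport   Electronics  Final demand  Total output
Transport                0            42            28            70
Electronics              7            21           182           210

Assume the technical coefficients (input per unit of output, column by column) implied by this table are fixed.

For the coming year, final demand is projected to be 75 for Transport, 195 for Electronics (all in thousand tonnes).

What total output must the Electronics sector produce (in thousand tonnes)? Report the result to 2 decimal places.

Technical coefficients a_ij = z_ij / X_j:
  a_TT = 0/70 = 0.00, a_ET = 7/70 = 0.10
  a_TE = 42/210 = 0.20, a_EE = 21/210 = 0.10
I − A =
  [   1.00    -0.20]
  [  -0.10     0.90]
det(I−A) = (1.00)(0.90) − (-0.20)(-0.10) = 0.8800
adj(I−A) = [[0.90, 0.20], [0.10, 1.00]]
(I − A)⁻¹ = adj(I−A) / det(I−A) ≈
  [   1.0227     0.2273]
  [   0.1136     1.1364]
x = (I − A)⁻¹ d = adj(I−A)·d / det(I−A), with det(I−A) = 0.8800:
  x_T = (0.90·75 + 0.20·195) / 0.8800 = 106.50 / 0.8800 ≈ 121.02
  x_E = (0.10·75 + 1.00·195) / 0.8800 = 202.50 / 0.8800 ≈ 230.11

x_E = 230.11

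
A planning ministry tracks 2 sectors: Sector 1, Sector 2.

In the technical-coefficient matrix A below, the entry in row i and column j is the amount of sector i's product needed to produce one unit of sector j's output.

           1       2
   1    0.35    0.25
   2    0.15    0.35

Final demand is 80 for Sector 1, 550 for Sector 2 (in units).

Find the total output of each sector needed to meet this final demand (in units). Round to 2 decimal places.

x_1 = 492.21, x_2 = 959.74

I − A =
  [   0.65    -0.25]
  [  -0.15     0.65]
det(I−A) = (0.65)(0.65) − (-0.25)(-0.15) = 0.3850
adj(I−A) = [[0.65, 0.25], [0.15, 0.65]]
(I − A)⁻¹ = adj(I−A) / det(I−A) ≈
  [   1.6883     0.6494]
  [   0.3896     1.6883]
x = (I − A)⁻¹ d = adj(I−A)·d / det(I−A), with det(I−A) = 0.3850:
  x_1 = (0.65·80 + 0.25·550) / 0.3850 = 189.50 / 0.3850 ≈ 492.21
  x_2 = (0.15·80 + 0.65·550) / 0.3850 = 369.50 / 0.3850 ≈ 959.74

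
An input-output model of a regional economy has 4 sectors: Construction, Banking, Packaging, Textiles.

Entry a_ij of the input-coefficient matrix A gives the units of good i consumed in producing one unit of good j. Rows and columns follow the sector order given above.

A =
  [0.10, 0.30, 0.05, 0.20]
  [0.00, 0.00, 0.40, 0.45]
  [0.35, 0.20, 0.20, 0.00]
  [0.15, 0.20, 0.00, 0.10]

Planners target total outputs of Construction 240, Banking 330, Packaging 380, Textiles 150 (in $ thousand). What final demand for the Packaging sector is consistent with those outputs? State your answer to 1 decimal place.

d_3 = 154.0

I − A =
  [   0.90    -0.30    -0.05    -0.20]
  [   0.00     1.00    -0.40    -0.45]
  [  -0.35    -0.20     0.80     0.00]
  [  -0.15    -0.20     0.00     0.90]
d = (I − A) x:
  d_1 = (+0.90)·240 + (-0.30)·330 + (-0.05)·380 + (-0.20)·150 = 68.0
  d_2 = (+0.00)·240 + (+1.00)·330 + (-0.40)·380 + (-0.45)·150 = 110.5
  d_3 = (-0.35)·240 + (-0.20)·330 + (+0.80)·380 + (+0.00)·150 = 154.0
  d_4 = (-0.15)·240 + (-0.20)·330 + (+0.00)·380 + (+0.90)·150 = 33.0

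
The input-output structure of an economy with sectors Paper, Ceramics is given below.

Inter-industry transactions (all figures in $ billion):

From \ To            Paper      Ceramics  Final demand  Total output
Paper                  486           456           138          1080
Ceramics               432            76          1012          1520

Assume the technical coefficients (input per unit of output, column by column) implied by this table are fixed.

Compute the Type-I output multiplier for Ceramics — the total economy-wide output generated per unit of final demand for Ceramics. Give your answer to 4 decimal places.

m_C = 2.1118

Technical coefficients a_ij = z_ij / X_j:
  a_PP = 486/1080 = 0.45, a_CP = 432/1080 = 0.40
  a_PC = 456/1520 = 0.30, a_CC = 76/1520 = 0.05
I − A =
  [   0.55    -0.30]
  [  -0.40     0.95]
det(I−A) = (0.55)(0.95) − (-0.30)(-0.40) = 0.4025
adj(I−A) = [[0.95, 0.30], [0.40, 0.55]]
(I − A)⁻¹ = adj(I−A) / det(I−A) ≈
  [   2.36025     0.74534]
  [   0.99379     1.36646]
The output multiplier for sector j is the column-j sum of the Leontief inverse (I − A)⁻¹ = adj(I−A) / det(I−A).
Column C of adj(I−A): (0.30, 0.55); det(I−A) = 0.4025.
m_C = (0.30 + 0.55) / 0.4025 = 0.85 / 0.4025 ≈ 2.1118.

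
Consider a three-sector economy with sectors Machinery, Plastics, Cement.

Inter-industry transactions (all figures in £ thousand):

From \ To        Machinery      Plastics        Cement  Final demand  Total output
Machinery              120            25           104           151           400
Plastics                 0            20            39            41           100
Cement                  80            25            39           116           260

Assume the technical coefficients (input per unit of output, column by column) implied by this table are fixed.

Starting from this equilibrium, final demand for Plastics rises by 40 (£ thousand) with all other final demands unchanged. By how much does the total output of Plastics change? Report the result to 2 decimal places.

Δx_P = 54.46

Technical coefficients a_ij = z_ij / X_j:
  a_MM = 120/400 = 0.30, a_PM = 0/400 = 0.00, a_CM = 80/400 = 0.20
  a_MP = 25/100 = 0.25, a_PP = 20/100 = 0.20, a_CP = 25/100 = 0.25
  a_MC = 104/260 = 0.40, a_PC = 39/260 = 0.15, a_CC = 39/260 = 0.15
I − A =
  [   0.70    -0.25    -0.40]
  [   0.00     0.80    -0.15]
  [  -0.20    -0.25     0.85]
Cofactors of I−A, C_ij = (−1)^(i+j)·(minor ij) (rows/columns in the sector order above):
  C_11 = (0.80)(0.85) − (-0.15)(-0.25) = 0.6425
  C_12 = −[(0.00)(0.85) − (-0.15)(-0.20)] = 0.0300
  C_13 = (0.00)(-0.25) − (0.80)(-0.20) = 0.1600
  C_21 = −[(-0.25)(0.85) − (-0.40)(-0.25)] = 0.3125
  C_22 = (0.70)(0.85) − (-0.40)(-0.20) = 0.5150
  C_23 = −[(0.70)(-0.25) − (-0.25)(-0.20)] = 0.2250
  C_31 = (-0.25)(-0.15) − (-0.40)(0.80) = 0.3575
  C_32 = −[(0.70)(-0.15) − (-0.40)(0.00)] = 0.1050
  C_33 = (0.70)(0.80) − (-0.25)(0.00) = 0.5600
det(I−A) = Σ_j (I−A)_1j·C_1j = (0.70)(0.6425) + (-0.25)(0.0300) + (-0.40)(0.1600) = 0.37825
adj(I−A) = Cᵀ =
  [ 0.6425   0.3125   0.3575]
  [ 0.0300   0.5150   0.1050]
  [ 0.1600   0.2250   0.5600]
(I − A)⁻¹ = adj(I−A) / det(I−A) ≈
  [   1.6986     0.8262     0.9451]
  [   0.0793     1.3615     0.2776]
  [   0.4230     0.5948     1.4805]
Δx = (I − A)⁻¹ Δd with Δd having +40 in the Plastics component and 0 elsewhere.
So Δx_P = L_PP · (+40), where L_PP = adj(I−A)_PP / det(I−A) = 0.5150 / 0.37825.
Δx_P = 0.5150 × (+40) / 0.37825 = 20.60 / 0.37825 ≈ 54.46.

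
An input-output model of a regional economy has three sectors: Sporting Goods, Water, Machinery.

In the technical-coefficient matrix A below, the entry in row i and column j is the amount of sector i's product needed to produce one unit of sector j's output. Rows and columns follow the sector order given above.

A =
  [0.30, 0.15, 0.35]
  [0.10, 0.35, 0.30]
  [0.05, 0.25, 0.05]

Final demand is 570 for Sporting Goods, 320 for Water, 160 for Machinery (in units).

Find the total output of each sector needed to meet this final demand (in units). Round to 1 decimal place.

I − A =
  [   0.70    -0.15    -0.35]
  [  -0.10     0.65    -0.30]
  [  -0.05    -0.25     0.95]
Cofactors of I−A, C_ij = (−1)^(i+j)·(minor ij) (rows/columns in the sector order above):
  C_11 = (0.65)(0.95) − (-0.30)(-0.25) = 0.5425
  C_12 = −[(-0.10)(0.95) − (-0.30)(-0.05)] = 0.1100
  C_13 = (-0.10)(-0.25) − (0.65)(-0.05) = 0.0575
  C_21 = −[(-0.15)(0.95) − (-0.35)(-0.25)] = 0.2300
  C_22 = (0.70)(0.95) − (-0.35)(-0.05) = 0.6475
  C_23 = −[(0.70)(-0.25) − (-0.15)(-0.05)] = 0.1825
  C_31 = (-0.15)(-0.30) − (-0.35)(0.65) = 0.2725
  C_32 = −[(0.70)(-0.30) − (-0.35)(-0.10)] = 0.2450
  C_33 = (0.70)(0.65) − (-0.15)(-0.10) = 0.4400
det(I−A) = Σ_j (I−A)_1j·C_1j = (0.70)(0.5425) + (-0.15)(0.1100) + (-0.35)(0.0575) = 0.343125
adj(I−A) = Cᵀ =
  [ 0.5425   0.2300   0.2725]
  [ 0.1100   0.6475   0.2450]
  [ 0.0575   0.1825   0.4400]
(I − A)⁻¹ = adj(I−A) / det(I−A) ≈
  [   1.5811     0.6703     0.7942]
  [   0.3206     1.8871     0.7140]
  [   0.1676     0.5319     1.2823]
x = (I − A)⁻¹ d = adj(I−A)·d / det(I−A), with det(I−A) = 0.343125:
  x_S = (0.5425·570 + 0.2300·320 + 0.2725·160) / 0.343125 = 426.425 / 0.343125 ≈ 1242.8
  x_W = (0.1100·570 + 0.6475·320 + 0.2450·160) / 0.343125 = 309.10 / 0.343125 ≈ 900.8
  x_M = (0.0575·570 + 0.1825·320 + 0.4400·160) / 0.343125 = 161.575 / 0.343125 ≈ 470.9

x_S = 1242.8, x_W = 900.8, x_M = 470.9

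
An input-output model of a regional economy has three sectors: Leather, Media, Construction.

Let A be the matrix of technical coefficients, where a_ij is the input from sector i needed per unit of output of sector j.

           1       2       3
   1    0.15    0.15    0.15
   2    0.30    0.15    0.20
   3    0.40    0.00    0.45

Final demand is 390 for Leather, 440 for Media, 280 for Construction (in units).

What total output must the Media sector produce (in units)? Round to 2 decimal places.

I − A =
  [   0.85    -0.15    -0.15]
  [  -0.30     0.85    -0.20]
  [  -0.40     0.00     0.55]
Cofactors of I−A, C_ij = (−1)^(i+j)·(minor ij) (rows/columns in the sector order above):
  C_11 = (0.85)(0.55) − (-0.20)(0.00) = 0.4675
  C_12 = −[(-0.30)(0.55) − (-0.20)(-0.40)] = 0.2450
  C_13 = (-0.30)(0.00) − (0.85)(-0.40) = 0.3400
  C_21 = −[(-0.15)(0.55) − (-0.15)(0.00)] = 0.0825
  C_22 = (0.85)(0.55) − (-0.15)(-0.40) = 0.4075
  C_23 = −[(0.85)(0.00) − (-0.15)(-0.40)] = 0.0600
  C_31 = (-0.15)(-0.20) − (-0.15)(0.85) = 0.1575
  C_32 = −[(0.85)(-0.20) − (-0.15)(-0.30)] = 0.2150
  C_33 = (0.85)(0.85) − (-0.15)(-0.30) = 0.6775
det(I−A) = Σ_j (I−A)_1j·C_1j = (0.85)(0.4675) + (-0.15)(0.2450) + (-0.15)(0.3400) = 0.309625
adj(I−A) = Cᵀ =
  [ 0.4675   0.0825   0.1575]
  [ 0.2450   0.4075   0.2150]
  [ 0.3400   0.0600   0.6775]
(I − A)⁻¹ = adj(I−A) / det(I−A) ≈
  [   1.5099     0.2665     0.5087]
  [   0.7913     1.3161     0.6944]
  [   1.0981     0.1938     2.1881]
x = (I − A)⁻¹ d = adj(I−A)·d / det(I−A), with det(I−A) = 0.309625:
  x_1 = (0.4675·390 + 0.0825·440 + 0.1575·280) / 0.309625 = 262.725 / 0.309625 ≈ 848.53
  x_2 = (0.2450·390 + 0.4075·440 + 0.2150·280) / 0.309625 = 335.05 / 0.309625 ≈ 1082.12
  x_3 = (0.3400·390 + 0.0600·440 + 0.6775·280) / 0.309625 = 348.70 / 0.309625 ≈ 1126.20

x_2 = 1082.12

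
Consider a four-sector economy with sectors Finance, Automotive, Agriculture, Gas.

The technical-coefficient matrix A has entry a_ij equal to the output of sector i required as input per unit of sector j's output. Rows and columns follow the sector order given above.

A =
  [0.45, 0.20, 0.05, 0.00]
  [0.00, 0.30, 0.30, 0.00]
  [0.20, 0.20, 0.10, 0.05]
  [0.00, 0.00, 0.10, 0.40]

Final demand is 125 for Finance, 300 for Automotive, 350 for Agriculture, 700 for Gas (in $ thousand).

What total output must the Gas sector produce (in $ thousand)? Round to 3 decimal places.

I − A =
  [   0.55    -0.20    -0.05     0.00]
  [   0.00     0.70    -0.30     0.00]
  [  -0.20    -0.20     0.90    -0.05]
  [   0.00     0.00    -0.10     0.60]
Compute the cofactors C_ij = (−1)^(i+j)·(3×3 minor ij) of I−A; the adjugate is their transpose:
adj(I−A) = Cᵀ =
  [ 0.33850   0.11300   0.05700   0.00475]
  [ 0.03600   0.28825   0.09900   0.00825]
  [ 0.08400   0.09000   0.23100   0.01925]
  [ 0.01400   0.01500   0.03850   0.29450]
det(I−A) = Σ_j (I−A)_1j·C_1j = (0.55)(0.33850) + (-0.20)(0.03600) + (-0.05)(0.08400) + (0.00)(0.01400) = 0.174775
(I − A)⁻¹ = adj(I−A) / det(I−A) ≈
  [   1.9368     0.6465     0.3261     0.0272]
  [   0.2060     1.6493     0.5664     0.0472]
  [   0.4806     0.5149     1.3217     0.1101]
  [   0.0801     0.0858     0.2203     1.6850]
x = (I − A)⁻¹ d = adj(I−A)·d / det(I−A), with det(I−A) = 0.174775:
  x_1 = (0.33850·125 + 0.11300·300 + 0.05700·350 + 0.00475·700) / 0.174775 = 99.4875 / 0.174775 ≈ 569.232
  x_2 = (0.03600·125 + 0.28825·300 + 0.09900·350 + 0.00825·700) / 0.174775 = 131.40 / 0.174775 ≈ 751.824
  x_3 = (0.08400·125 + 0.09000·300 + 0.23100·350 + 0.01925·700) / 0.174775 = 131.825 / 0.174775 ≈ 754.255
  x_4 = (0.01400·125 + 0.01500·300 + 0.03850·350 + 0.29450·700) / 0.174775 = 225.875 / 0.174775 ≈ 1292.376

x_4 = 1292.376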